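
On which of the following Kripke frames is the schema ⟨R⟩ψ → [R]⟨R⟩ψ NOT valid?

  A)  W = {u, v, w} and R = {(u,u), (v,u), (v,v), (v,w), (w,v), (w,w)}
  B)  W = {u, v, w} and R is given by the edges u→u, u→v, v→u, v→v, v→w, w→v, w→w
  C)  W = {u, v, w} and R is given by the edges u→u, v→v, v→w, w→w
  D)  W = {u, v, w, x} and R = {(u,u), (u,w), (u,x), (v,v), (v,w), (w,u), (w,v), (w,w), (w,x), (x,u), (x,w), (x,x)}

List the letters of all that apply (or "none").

The schema ⟨R⟩ψ → [R]⟨R⟩ψ is axiom 5; it is valid on a frame iff R is euclidean.
(A) R is not euclidean (v R u and v R v but not u R v), so the schema fails here.
(B) R is not euclidean (v R u and v R w but not u R w), so the schema fails here.
(C) R is not euclidean (v R w and v R v but not w R v), so the schema fails here.
(D) R is not euclidean (w R u and w R v but not u R v), so the schema fails here.

A, B, C, D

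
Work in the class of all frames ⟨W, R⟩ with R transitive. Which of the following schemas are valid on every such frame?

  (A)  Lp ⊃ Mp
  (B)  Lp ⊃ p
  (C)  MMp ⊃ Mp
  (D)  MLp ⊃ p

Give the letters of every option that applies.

(A) Lp ⊃ Mp (axiom D) characterises the serial frames. Such an R need not be serial — not valid.
(B) axiom T: valid iff R is reflexive. Such an R need not be reflexive — not valid.
(C) MMp ⊃ Mp is the dual of axiom 4, which corresponds to transitivity. Every such R is transitive — valid.
(D) MLp ⊃ p (the dual of axiom B) characterises the symmetric frames. Such an R need not be symmetric — not valid.

C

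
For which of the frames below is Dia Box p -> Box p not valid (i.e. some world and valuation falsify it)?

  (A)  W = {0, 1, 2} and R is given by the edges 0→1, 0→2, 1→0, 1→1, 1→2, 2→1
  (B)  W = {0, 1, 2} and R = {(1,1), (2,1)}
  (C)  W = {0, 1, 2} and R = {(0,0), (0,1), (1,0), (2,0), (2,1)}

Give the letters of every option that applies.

A, C

The schema Dia Box p -> Box p is the dual of axiom 5; it is valid on a frame iff R is euclidean.
(A) R is not euclidean (1 R 2 and 1 R 0 but not 2 R 0), so the schema fails here.
(B) R is euclidean (any two R-successors of the same world are R-related), so the schema is valid here.
(C) R is not euclidean (0 R 1 and 0 R 1 but not 1 R 1), so the schema fails here.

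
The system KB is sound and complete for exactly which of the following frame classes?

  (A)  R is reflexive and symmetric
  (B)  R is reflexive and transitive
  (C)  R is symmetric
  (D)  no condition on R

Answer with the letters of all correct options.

C

(A) this class determines B (= KTB), not KB.
(B) this class determines S4, not KB.
(C) KB is sound and complete for exactly this class.
(D) this class determines K, not KB.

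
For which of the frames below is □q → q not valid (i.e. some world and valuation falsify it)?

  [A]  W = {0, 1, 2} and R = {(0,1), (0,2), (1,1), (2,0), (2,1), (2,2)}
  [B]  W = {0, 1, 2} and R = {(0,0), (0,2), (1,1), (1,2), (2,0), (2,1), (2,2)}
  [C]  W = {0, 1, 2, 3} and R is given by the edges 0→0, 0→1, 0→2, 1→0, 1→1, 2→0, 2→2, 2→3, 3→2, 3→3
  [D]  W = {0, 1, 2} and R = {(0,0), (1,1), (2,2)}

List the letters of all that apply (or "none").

The schema □q → q is axiom T; it is valid on a frame iff R is reflexive.
(A) R is not reflexive (not 0 R 0), so the schema fails here.
(B) R is reflexive (each world relates to itself), so the schema is valid here.
(C) R is reflexive (each world relates to itself), so the schema is valid here.
(D) R is reflexive (each world relates to itself), so the schema is valid here.

A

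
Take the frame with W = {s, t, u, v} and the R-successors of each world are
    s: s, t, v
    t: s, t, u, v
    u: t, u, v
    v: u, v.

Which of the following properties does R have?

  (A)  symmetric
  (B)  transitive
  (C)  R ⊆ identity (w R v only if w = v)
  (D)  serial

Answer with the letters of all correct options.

D

(A) not symmetric: s R v but not v R s.
(B) not transitive: s R t and t R u but not s R u.
(C) not ⊆ identity: s R t with s ≠ t.
(D) serial: every world has an R-successor.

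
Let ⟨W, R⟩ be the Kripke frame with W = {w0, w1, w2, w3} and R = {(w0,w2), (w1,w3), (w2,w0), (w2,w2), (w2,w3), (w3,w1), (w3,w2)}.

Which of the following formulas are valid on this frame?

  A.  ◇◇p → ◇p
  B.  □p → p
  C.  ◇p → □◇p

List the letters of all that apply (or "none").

none

R is not reflexive: not w0 R w0.
R is not transitive: w0 R w2 and w2 R w0 but not w0 R w0.
R is not euclidean: w2 R w0 and w2 R w3 but not w0 R w3.
(A) the dual of axiom 4: valid iff R is transitive. R is not transitive — not valid.
(B) axiom T: valid iff R is reflexive. R is not reflexive — not valid.
(C) ◇p → □◇p is axiom 5, which corresponds to the euclidean property. R is not euclidean — not valid.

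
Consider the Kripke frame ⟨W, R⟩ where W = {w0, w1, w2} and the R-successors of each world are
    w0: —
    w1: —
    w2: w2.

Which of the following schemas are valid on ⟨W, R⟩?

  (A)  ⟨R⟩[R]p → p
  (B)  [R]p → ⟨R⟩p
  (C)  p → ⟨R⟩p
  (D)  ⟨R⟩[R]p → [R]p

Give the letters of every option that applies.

R is not reflexive: not w0 R w0.
R is symmetric: every R-edge is matched by its reverse.
R is euclidean: any two R-successors of the same world are R-related.
R is not serial: w0 has no R-successor.
(A) ⟨R⟩[R]p → p (the dual of axiom B) characterises the symmetric frames. R is symmetric — valid.
(B) [R]p → ⟨R⟩p is axiom D, which corresponds to seriality. R is not serial — not valid.
(C) p → ⟨R⟩p (the dual of axiom T) characterises the reflexive frames. R is not reflexive — not valid.
(D) ⟨R⟩[R]p → [R]p (the dual of axiom 5) characterises the euclidean frames. R is euclidean — valid.

A, D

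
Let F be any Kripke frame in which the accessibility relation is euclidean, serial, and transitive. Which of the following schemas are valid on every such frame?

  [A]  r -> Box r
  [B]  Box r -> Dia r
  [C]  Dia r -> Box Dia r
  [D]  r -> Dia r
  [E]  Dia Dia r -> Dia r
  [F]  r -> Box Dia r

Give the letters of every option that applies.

B, C, E

(A) r -> Box r (equivalent to ◇p→p) corresponds to R being a subset of the identity. Such an R need not be a subset of the identity, so not valid.
(B) Box r -> Dia r is axiom D; it is valid on a frame exactly when R is serial. Every such R is serial, so valid.
(C) Dia r -> Box Dia r is axiom 5, which corresponds to the euclidean property. Every such R is euclidean — valid.
(D) r -> Dia r (the dual of axiom T) characterises the reflexive frames. Such an R need not be reflexive — not valid.
(E) the dual of axiom 4: valid iff R is transitive. Every such R is transitive — valid.
(F) r -> Box Dia r is axiom B; it is valid on a frame exactly when R is symmetric. Such an R need not be symmetric, so not valid.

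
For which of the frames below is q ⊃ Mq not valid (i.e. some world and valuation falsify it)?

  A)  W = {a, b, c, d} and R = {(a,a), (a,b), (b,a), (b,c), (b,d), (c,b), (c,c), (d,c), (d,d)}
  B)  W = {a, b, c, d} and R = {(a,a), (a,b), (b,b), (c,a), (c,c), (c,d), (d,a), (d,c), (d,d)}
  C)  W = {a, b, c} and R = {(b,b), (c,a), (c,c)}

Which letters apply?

The schema q ⊃ Mq is the dual of axiom T; it is valid on a frame iff R is reflexive.
(A) R is not reflexive (not b R b), so the schema fails here.
(B) R is reflexive (each world relates to itself), so the schema is valid here.
(C) R is not reflexive (not a R a), so the schema fails here.

A, C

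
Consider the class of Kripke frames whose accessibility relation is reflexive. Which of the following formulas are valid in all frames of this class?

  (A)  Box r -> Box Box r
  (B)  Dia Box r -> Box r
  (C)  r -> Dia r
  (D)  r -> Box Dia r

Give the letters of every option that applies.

A reflexive relation is serial.
(A) Box r -> Box Box r is axiom 4, which corresponds to transitivity. Such an R need not be transitive — not valid.
(B) the dual of axiom 5: valid iff R is euclidean. Such an R need not be euclidean — not valid.
(C) the dual of axiom T: valid iff R is reflexive. Every such R is reflexive — valid.
(D) r -> Box Dia r (axiom B) characterises the symmetric frames. Such an R need not be symmetric — not valid.

C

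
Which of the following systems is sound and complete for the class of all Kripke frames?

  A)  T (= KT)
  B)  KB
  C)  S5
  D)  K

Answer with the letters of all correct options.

D

(A) T (= KT) is determined by the class of reflexive frames.
(B) KB is determined by the class of symmetric frames.
(C) S5 is determined by the class of reflexive, symmetric, and transitive frames.
(D) K is determined by exactly this class.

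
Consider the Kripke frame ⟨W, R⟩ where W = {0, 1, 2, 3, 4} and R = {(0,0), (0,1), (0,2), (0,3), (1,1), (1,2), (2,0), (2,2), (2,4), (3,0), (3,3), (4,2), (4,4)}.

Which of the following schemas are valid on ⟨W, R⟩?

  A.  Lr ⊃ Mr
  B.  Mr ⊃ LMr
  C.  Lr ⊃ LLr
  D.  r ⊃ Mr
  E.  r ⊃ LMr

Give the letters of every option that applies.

R is reflexive: each world relates to itself.
R is not symmetric: 0 R 1 but not 1 R 0.
R is not transitive: 0 R 2 and 2 R 4 but not 0 R 4.
R is not euclidean: 0 R 1 and 0 R 0 but not 1 R 0.
R is serial: every world has an R-successor.
(A) Lr ⊃ Mr is axiom D; it is valid on a frame exactly when R is serial. R is serial, so valid.
(B) Mr ⊃ LMr (axiom 5) characterises the euclidean frames. R is not euclidean — not valid.
(C) axiom 4: valid iff R is transitive. R is not transitive — not valid.
(D) r ⊃ Mr is the dual of axiom T; it is valid on a frame exactly when R is reflexive. R is reflexive, so valid.
(E) r ⊃ LMr (axiom B) characterises the symmetric frames. R is not symmetric — not valid.

A, D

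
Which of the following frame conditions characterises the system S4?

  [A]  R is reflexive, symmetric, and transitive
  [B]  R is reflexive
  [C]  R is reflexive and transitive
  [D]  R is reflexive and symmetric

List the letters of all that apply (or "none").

C

(A) this class determines S5, not S4.
(B) this class determines T (= KT), not S4.
(C) S4 is sound and complete for exactly this class.
(D) this class determines B (= KTB), not S4.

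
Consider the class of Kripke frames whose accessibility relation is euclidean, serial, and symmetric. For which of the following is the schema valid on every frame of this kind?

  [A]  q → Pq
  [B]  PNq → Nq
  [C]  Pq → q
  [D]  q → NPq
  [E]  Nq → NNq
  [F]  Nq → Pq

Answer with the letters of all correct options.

Serial, symmetric and euclidean together give transitive (from symmetry + euclidean) and then reflexive; the relation is an equivalence.
(A) q → Pq is the dual of axiom T, which corresponds to reflexivity. Every such R is reflexive — valid.
(B) PNq → Nq (the dual of axiom 5) characterises the euclidean frames. Every such R is euclidean — valid.
(C) Pq → q is valid only on frames where every R-edge is a self-loop. Such an R need not be a subset of the identity — not valid.
(D) axiom B: valid iff R is symmetric. Every such R is symmetric — valid.
(E) Nq → NNq (axiom 4) characterises the transitive frames. Every such R is transitive — valid.
(F) Nq → Pq is axiom D; it is valid on a frame exactly when R is serial. Every such R is serial, so valid.

A, B, D, E, F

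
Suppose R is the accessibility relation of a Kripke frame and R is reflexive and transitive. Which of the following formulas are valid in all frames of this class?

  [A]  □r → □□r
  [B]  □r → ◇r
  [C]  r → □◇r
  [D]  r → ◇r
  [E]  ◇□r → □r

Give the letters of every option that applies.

A, B, D

Reflexive relations are serial.
(A) □r → □□r (axiom 4) characterises the transitive frames. Every such R is transitive — valid.
(B) □r → ◇r is axiom D, which corresponds to seriality. Every such R is serial — valid.
(C) r → □◇r is axiom B, which corresponds to symmetry. Such an R need not be symmetric — not valid.
(D) r → ◇r is the dual of axiom T; it is valid on a frame exactly when R is reflexive. Every such R is reflexive, so valid.
(E) ◇□r → □r is the dual of axiom 5; it is valid on a frame exactly when R is euclidean. Such an R need not be euclidean, so not valid.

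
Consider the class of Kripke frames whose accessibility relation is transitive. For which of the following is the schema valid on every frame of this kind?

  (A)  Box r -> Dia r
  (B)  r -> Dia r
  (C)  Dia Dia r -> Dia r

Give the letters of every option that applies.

C

(A) Box r -> Dia r (axiom D) characterises the serial frames. Such an R need not be serial — not valid.
(B) r -> Dia r is the dual of axiom T, which corresponds to reflexivity. Such an R need not be reflexive — not valid.
(C) Dia Dia r -> Dia r is the dual of axiom 4, which corresponds to transitivity. Every such R is transitive — valid.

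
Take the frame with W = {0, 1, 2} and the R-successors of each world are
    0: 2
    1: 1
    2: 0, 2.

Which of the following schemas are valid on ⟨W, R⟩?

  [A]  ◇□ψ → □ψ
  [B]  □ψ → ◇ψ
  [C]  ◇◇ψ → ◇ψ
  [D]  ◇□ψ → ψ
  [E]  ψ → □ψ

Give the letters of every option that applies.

B, D

R is symmetric: every R-edge is matched by its reverse.
R is not transitive: 0 R 2 and 2 R 0 but not 0 R 0.
R is not euclidean: 2 R 0 and 2 R 0 but not 0 R 0.
R is serial: every world has an R-successor.
R is not a subset of the identity: 0 R 2 with 0 ≠ 2.
(A) the dual of axiom 5: valid iff R is euclidean. R is not euclidean — not valid.
(B) □ψ → ◇ψ (axiom D) characterises the serial frames. R is serial — valid.
(C) ◇◇ψ → ◇ψ is the dual of axiom 4; it is valid on a frame exactly when R is transitive. R is not transitive, so not valid.
(D) ◇□ψ → ψ (the dual of axiom B) characterises the symmetric frames. R is symmetric — valid.
(E) ψ → □ψ is equivalent to ◇p→p; it holds exactly when R ⊆ identity. Here R ⊄ identity — not valid.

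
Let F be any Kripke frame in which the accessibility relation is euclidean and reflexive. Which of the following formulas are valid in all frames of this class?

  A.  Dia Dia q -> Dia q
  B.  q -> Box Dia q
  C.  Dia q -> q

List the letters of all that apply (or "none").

A reflexive euclidean relation is also symmetric (from wRw and wRv the euclidean condition gives vRw) and hence transitive; it is an equivalence relation.
(A) Dia Dia q -> Dia q is the dual of axiom 4, which corresponds to transitivity. Every such R is transitive — valid.
(B) q -> Box Dia q is axiom B; it is valid on a frame exactly when R is symmetric. Every such R is symmetric, so valid.
(C) Dia q -> q (the converse of T) corresponds to R being a subset of the identity. Such an R need not be a subset of the identity, so not valid.

A, B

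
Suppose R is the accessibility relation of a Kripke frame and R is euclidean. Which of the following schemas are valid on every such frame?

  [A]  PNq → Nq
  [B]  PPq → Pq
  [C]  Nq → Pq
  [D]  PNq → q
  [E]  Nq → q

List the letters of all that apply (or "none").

(A) the dual of axiom 5: valid iff R is euclidean. Every such R is euclidean — valid.
(B) PPq → Pq is the dual of axiom 4; it is valid on a frame exactly when R is transitive. Such an R need not be transitive, so not valid.
(C) Nq → Pq is axiom D; it is valid on a frame exactly when R is serial. Such an R need not be serial, so not valid.
(D) PNq → q is the dual of axiom B; it is valid on a frame exactly when R is symmetric. Such an R need not be symmetric, so not valid.
(E) axiom T: valid iff R is reflexive. Such an R need not be reflexive — not valid.

A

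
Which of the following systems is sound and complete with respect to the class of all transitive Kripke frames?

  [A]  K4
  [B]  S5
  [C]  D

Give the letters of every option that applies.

A

(A) K4 is determined by exactly this class.
(B) S5 is determined by the class of reflexive, symmetric, and transitive frames.
(C) D is determined by the class of serial frames.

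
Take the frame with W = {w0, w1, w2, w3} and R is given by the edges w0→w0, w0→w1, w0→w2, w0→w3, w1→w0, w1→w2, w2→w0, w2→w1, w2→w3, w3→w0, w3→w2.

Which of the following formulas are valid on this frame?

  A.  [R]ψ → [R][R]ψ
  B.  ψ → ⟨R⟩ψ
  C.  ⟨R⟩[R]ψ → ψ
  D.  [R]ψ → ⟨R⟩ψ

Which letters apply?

R is not reflexive: not w1 R w1.
R is symmetric: every R-edge is matched by its reverse.
R is not transitive: w1 R w0 and w0 R w1 but not w1 R w1.
R is serial: every world has an R-successor.
(A) [R]ψ → [R][R]ψ is axiom 4; it is valid on a frame exactly when R is transitive. R is not transitive, so not valid.
(B) ψ → ⟨R⟩ψ is the dual of axiom T; it is valid on a frame exactly when R is reflexive. R is not reflexive, so not valid.
(C) ⟨R⟩[R]ψ → ψ is the dual of axiom B, which corresponds to symmetry. R is symmetric — valid.
(D) [R]ψ → ⟨R⟩ψ (axiom D) characterises the serial frames. R is serial — valid.

C, D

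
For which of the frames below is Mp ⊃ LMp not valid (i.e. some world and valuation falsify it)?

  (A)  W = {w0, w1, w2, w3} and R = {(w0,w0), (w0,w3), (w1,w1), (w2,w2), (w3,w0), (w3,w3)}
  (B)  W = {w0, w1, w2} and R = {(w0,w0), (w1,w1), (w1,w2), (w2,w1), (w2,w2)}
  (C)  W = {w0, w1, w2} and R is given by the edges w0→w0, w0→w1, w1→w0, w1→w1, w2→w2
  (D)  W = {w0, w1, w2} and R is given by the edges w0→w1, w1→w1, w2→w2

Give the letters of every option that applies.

none

The schema Mp ⊃ LMp is axiom 5; it is valid on a frame iff R is euclidean.
(A) R is euclidean (any two R-successors of the same world are R-related), so the schema is valid here.
(B) R is euclidean (any two R-successors of the same world are R-related), so the schema is valid here.
(C) R is euclidean (any two R-successors of the same world are R-related), so the schema is valid here.
(D) R is euclidean (any two R-successors of the same world are R-related), so the schema is valid here.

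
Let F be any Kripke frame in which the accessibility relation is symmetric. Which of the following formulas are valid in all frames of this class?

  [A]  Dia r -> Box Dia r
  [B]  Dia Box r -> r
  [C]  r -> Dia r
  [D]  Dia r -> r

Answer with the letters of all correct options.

B

(A) Dia r -> Box Dia r (axiom 5) characterises the euclidean frames. Such an R need not be euclidean — not valid.
(B) Dia Box r -> r is the dual of axiom B, which corresponds to symmetry. Every such R is symmetric — valid.
(C) the dual of axiom T: valid iff R is reflexive. Such an R need not be reflexive — not valid.
(D) Dia r -> r is valid only on frames where every R-edge is a self-loop. Such an R need not be a subset of the identity — not valid.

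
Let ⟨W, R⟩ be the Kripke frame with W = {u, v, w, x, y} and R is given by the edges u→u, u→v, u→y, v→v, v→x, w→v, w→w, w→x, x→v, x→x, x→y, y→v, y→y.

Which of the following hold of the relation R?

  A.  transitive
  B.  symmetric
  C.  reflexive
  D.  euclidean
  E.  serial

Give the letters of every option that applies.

C, E

(A) not transitive: u R v and v R x but not u R x.
(B) not symmetric: u R v but not v R u.
(C) reflexive: each world relates to itself.
(D) not euclidean: u R v and u R u but not v R u.
(E) serial: every world has an R-successor.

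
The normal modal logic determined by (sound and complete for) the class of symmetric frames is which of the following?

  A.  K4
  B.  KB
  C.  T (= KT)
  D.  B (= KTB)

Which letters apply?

(A) K4 is determined by the class of transitive frames.
(B) KB is determined by exactly this class.
(C) T (= KT) is determined by the class of reflexive frames.
(D) B (= KTB) is determined by the class of reflexive and symmetric frames.

B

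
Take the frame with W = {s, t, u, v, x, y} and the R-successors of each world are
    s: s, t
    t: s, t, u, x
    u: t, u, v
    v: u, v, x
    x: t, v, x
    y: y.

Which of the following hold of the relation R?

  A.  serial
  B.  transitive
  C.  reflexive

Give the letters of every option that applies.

A, C

(A) serial: every world has an R-successor.
(B) not transitive: s R t and t R u but not s R u.
(C) reflexive: each world relates to itself.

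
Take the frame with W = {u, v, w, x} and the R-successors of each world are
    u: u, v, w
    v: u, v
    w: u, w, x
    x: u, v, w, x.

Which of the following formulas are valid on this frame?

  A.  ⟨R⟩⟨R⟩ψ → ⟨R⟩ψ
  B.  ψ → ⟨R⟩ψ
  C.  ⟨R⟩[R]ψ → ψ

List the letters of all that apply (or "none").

B

R is reflexive: each world relates to itself.
R is not symmetric: x R u but not u R x.
R is not transitive: u R w and w R x but not u R x.
(A) ⟨R⟩⟨R⟩ψ → ⟨R⟩ψ is the dual of axiom 4, which corresponds to transitivity. R is not transitive — not valid.
(B) ψ → ⟨R⟩ψ is the dual of axiom T, which corresponds to reflexivity. R is reflexive — valid.
(C) ⟨R⟩[R]ψ → ψ is the dual of axiom B; it is valid on a frame exactly when R is symmetric. R is not symmetric, so not valid.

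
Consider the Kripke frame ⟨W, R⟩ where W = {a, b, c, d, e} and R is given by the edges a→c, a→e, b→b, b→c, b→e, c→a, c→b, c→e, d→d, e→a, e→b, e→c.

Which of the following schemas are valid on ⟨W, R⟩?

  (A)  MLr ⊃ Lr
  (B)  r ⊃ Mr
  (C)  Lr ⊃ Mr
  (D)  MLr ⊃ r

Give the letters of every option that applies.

R is not reflexive: not a R a.
R is symmetric: every R-edge is matched by its reverse.
R is not euclidean: c R a and c R b but not a R b.
R is serial: every world has an R-successor.
(A) MLr ⊃ Lr is the dual of axiom 5; it is valid on a frame exactly when R is euclidean. R is not euclidean, so not valid.
(B) r ⊃ Mr is the dual of axiom T; it is valid on a frame exactly when R is reflexive. R is not reflexive, so not valid.
(C) axiom D: valid iff R is serial. R is serial — valid.
(D) the dual of axiom B: valid iff R is symmetric. R is symmetric — valid.

C, D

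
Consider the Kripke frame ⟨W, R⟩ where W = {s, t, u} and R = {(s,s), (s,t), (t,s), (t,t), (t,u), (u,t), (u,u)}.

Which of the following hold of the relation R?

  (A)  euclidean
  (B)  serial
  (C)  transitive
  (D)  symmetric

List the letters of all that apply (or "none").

(A) not euclidean: t R s and t R u but not s R u.
(B) serial: every world has an R-successor.
(C) not transitive: s R t and t R u but not s R u.
(D) symmetric: every R-edge is matched by its reverse.

B, D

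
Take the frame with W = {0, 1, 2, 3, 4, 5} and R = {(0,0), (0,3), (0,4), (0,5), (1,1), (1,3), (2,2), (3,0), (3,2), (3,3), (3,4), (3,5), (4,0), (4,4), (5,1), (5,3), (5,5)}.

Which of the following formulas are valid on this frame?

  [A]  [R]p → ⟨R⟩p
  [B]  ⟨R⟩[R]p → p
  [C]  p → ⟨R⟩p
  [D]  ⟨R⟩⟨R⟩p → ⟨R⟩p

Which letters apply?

R is reflexive: each world relates to itself.
R is not symmetric: 0 R 5 but not 5 R 0.
R is not transitive: 0 R 3 and 3 R 2 but not 0 R 2.
R is serial: every world has an R-successor.
(A) [R]p → ⟨R⟩p (axiom D) characterises the serial frames. R is serial — valid.
(B) ⟨R⟩[R]p → p (the dual of axiom B) characterises the symmetric frames. R is not symmetric — not valid.
(C) the dual of axiom T: valid iff R is reflexive. R is reflexive — valid.
(D) the dual of axiom 4: valid iff R is transitive. R is not transitive — not valid.

A, C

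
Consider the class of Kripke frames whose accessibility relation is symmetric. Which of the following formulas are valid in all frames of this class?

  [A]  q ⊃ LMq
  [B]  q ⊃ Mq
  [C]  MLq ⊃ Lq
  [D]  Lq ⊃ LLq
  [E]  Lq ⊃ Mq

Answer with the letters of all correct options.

(A) q ⊃ LMq is axiom B; it is valid on a frame exactly when R is symmetric. Every such R is symmetric, so valid.
(B) q ⊃ Mq (the dual of axiom T) characterises the reflexive frames. Such an R need not be reflexive — not valid.
(C) MLq ⊃ Lq (the dual of axiom 5) characterises the euclidean frames. Such an R need not be euclidean — not valid.
(D) Lq ⊃ LLq is axiom 4; it is valid on a frame exactly when R is transitive. Such an R need not be transitive, so not valid.
(E) Lq ⊃ Mq is axiom D; it is valid on a frame exactly when R is serial. Such an R need not be serial, so not valid.

A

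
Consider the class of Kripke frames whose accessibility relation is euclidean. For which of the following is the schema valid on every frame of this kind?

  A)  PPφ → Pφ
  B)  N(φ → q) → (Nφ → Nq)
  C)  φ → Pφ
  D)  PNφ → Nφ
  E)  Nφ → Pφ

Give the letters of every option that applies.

B, D

(A) PPφ → Pφ is the dual of axiom 4; it is valid on a frame exactly when R is transitive. Such an R need not be transitive, so not valid.
(B) this is just K, valid on every normal frame.
(C) φ → Pφ (the dual of axiom T) characterises the reflexive frames. Such an R need not be reflexive — not valid.
(D) PNφ → Nφ is the dual of axiom 5, which corresponds to the euclidean property. Every such R is euclidean — valid.
(E) axiom D: valid iff R is serial. Such an R need not be serial — not valid.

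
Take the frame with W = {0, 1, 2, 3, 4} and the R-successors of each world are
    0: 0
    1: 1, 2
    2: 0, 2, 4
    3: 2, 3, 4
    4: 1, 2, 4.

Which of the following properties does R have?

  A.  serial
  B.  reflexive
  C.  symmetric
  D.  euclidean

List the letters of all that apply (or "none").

(A) serial: every world has an R-successor.
(B) reflexive: each world relates to itself.
(C) not symmetric: 1 R 2 but not 2 R 1.
(D) not euclidean: 1 R 2 and 1 R 1 but not 2 R 1.

A, B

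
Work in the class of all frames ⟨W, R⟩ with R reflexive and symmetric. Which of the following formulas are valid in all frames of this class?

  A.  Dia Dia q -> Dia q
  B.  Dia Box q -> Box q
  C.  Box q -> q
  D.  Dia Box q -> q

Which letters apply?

Reflexive relations are serial.
(A) Dia Dia q -> Dia q is the dual of axiom 4, which corresponds to transitivity. Such an R need not be transitive — not valid.
(B) Dia Box q -> Box q is the dual of axiom 5; it is valid on a frame exactly when R is euclidean. Such an R need not be euclidean, so not valid.
(C) Box q -> q is axiom T; it is valid on a frame exactly when R is reflexive. Every such R is reflexive, so valid.
(D) Dia Box q -> q is the dual of axiom B, which corresponds to symmetry. Every such R is symmetric — valid.

C, D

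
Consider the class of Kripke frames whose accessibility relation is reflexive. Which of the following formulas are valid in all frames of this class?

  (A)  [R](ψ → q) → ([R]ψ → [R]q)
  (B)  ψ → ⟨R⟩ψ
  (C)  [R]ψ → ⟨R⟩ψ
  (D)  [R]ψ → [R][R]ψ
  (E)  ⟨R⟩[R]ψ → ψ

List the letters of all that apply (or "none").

A, B, C

A reflexive relation is serial.
(A) [R](ψ → q) → ([R]ψ → [R]q) is the K axiom; it holds on all frames — valid.
(B) ψ → ⟨R⟩ψ is the dual of axiom T; it is valid on a frame exactly when R is reflexive. Every such R is reflexive, so valid.
(C) [R]ψ → ⟨R⟩ψ (axiom D) characterises the serial frames. Every such R is serial — valid.
(D) [R]ψ → [R][R]ψ is axiom 4; it is valid on a frame exactly when R is transitive. Such an R need not be transitive, so not valid.
(E) ⟨R⟩[R]ψ → ψ is the dual of axiom B, which corresponds to symmetry. Such an R need not be symmetric — not valid.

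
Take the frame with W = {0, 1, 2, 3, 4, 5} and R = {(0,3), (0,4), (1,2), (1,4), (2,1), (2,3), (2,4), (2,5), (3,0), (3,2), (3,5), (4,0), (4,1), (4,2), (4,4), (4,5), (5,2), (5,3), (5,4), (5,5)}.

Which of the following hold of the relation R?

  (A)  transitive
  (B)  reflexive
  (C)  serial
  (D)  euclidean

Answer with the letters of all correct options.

(A) not transitive: 0 R 3 and 3 R 0 but not 0 R 0.
(B) not reflexive: not 0 R 0.
(C) serial: every world has an R-successor.
(D) not euclidean: 0 R 3 and 0 R 4 but not 3 R 4.

C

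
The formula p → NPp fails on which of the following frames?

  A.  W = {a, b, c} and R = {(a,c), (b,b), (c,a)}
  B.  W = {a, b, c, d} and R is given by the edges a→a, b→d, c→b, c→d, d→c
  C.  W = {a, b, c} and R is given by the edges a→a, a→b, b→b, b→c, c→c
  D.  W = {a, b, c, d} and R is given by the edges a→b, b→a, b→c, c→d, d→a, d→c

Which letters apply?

B, C, D

The schema p → NPp is axiom B; it is valid on a frame iff R is symmetric.
(A) R is symmetric (every R-edge is matched by its reverse), so the schema is valid here.
(B) R is not symmetric (b R d but not d R b), so the schema fails here.
(C) R is not symmetric (a R b but not b R a), so the schema fails here.
(D) R is not symmetric (b R c but not c R b), so the schema fails here.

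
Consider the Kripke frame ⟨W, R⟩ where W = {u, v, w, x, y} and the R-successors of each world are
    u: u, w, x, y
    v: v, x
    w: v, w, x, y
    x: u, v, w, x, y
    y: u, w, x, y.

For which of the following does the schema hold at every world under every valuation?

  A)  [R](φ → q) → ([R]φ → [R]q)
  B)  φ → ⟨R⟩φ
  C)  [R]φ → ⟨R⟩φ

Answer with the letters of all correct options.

R is reflexive: each world relates to itself.
R is serial: every world has an R-successor.
(A) [R](φ → q) → ([R]φ → [R]q) is axiom K, valid on every Kripke frame — valid.
(B) the dual of axiom T: valid iff R is reflexive. R is reflexive — valid.
(C) [R]φ → ⟨R⟩φ is axiom D; it is valid on a frame exactly when R is serial. R is serial, so valid.

A, B, C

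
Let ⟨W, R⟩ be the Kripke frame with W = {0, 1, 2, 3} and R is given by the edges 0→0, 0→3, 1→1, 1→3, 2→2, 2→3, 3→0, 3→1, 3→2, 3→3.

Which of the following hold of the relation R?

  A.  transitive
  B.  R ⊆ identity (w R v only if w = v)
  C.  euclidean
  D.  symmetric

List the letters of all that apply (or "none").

(A) not transitive: 0 R 3 and 3 R 1 but not 0 R 1.
(B) not ⊆ identity: 0 R 3 with 0 ≠ 3.
(C) not euclidean: 3 R 0 and 3 R 1 but not 0 R 1.
(D) symmetric: every R-edge is matched by its reverse.

D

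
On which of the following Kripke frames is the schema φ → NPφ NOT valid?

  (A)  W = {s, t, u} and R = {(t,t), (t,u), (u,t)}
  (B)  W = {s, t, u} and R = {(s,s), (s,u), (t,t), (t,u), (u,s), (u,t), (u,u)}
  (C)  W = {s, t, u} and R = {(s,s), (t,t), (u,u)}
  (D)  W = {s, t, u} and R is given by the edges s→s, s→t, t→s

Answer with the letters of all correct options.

none

The schema φ → NPφ is axiom B; it is valid on a frame iff R is symmetric.
(A) R is symmetric (every R-edge is matched by its reverse), so the schema is valid here.
(B) R is symmetric (every R-edge is matched by its reverse), so the schema is valid here.
(C) R is symmetric (every R-edge is matched by its reverse), so the schema is valid here.
(D) R is symmetric (every R-edge is matched by its reverse), so the schema is valid here.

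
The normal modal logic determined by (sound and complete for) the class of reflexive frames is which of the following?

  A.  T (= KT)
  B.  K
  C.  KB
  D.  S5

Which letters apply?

(A) T (= KT) is determined by exactly this class.
(B) K is determined by the class of arbitrary frames.
(C) KB is determined by the class of symmetric frames.
(D) S5 is determined by the class of reflexive, symmetric, and transitive frames.

A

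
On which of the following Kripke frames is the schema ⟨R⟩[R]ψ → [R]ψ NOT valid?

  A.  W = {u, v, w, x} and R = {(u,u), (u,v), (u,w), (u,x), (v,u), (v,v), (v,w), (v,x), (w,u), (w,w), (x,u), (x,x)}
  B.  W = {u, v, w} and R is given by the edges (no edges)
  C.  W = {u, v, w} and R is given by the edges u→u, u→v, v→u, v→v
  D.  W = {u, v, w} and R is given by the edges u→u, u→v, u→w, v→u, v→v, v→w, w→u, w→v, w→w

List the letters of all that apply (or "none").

The schema ⟨R⟩[R]ψ → [R]ψ is the dual of axiom 5; it is valid on a frame iff R is euclidean.
(A) R is not euclidean (u R w and u R v but not w R v), so the schema fails here.
(B) R is euclidean (any two R-successors of the same world are R-related), so the schema is valid here.
(C) R is euclidean (any two R-successors of the same world are R-related), so the schema is valid here.
(D) R is euclidean (any two R-successors of the same world are R-related), so the schema is valid here.

A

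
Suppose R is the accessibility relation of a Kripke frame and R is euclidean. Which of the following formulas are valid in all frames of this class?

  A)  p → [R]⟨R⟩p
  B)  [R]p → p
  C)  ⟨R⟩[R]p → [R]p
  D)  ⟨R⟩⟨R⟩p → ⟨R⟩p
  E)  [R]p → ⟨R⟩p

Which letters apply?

C

(A) axiom B: valid iff R is symmetric. Such an R need not be symmetric — not valid.
(B) [R]p → p (axiom T) characterises the reflexive frames. Such an R need not be reflexive — not valid.
(C) ⟨R⟩[R]p → [R]p (the dual of axiom 5) characterises the euclidean frames. Every such R is euclidean — valid.
(D) the dual of axiom 4: valid iff R is transitive. Such an R need not be transitive — not valid.
(E) axiom D: valid iff R is serial. Such an R need not be serial — not valid.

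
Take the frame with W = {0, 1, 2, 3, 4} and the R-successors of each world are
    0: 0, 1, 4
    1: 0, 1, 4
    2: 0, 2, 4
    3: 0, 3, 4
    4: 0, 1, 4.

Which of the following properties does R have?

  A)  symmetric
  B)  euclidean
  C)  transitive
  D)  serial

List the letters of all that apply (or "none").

D

(A) not symmetric: 2 R 0 but not 0 R 2.
(B) not euclidean: 2 R 0 and 2 R 2 but not 0 R 2.
(C) not transitive: 2 R 0 and 0 R 1 but not 2 R 1.
(D) serial: every world has an R-successor.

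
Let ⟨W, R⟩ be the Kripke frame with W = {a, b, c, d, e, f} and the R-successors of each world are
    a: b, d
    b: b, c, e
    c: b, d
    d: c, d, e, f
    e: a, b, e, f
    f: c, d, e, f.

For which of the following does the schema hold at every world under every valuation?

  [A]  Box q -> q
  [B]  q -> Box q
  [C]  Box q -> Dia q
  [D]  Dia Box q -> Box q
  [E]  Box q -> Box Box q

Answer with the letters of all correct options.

C

R is not reflexive: not a R a.
R is not transitive: a R b and b R c but not a R c.
R is not euclidean: a R b and a R d but not b R d.
R is serial: every world has an R-successor.
R is not a subset of the identity: a R b with a ≠ b.
(A) Box q -> q (axiom T) characterises the reflexive frames. R is not reflexive — not valid.
(B) q -> Box q is equivalent to ◇p→p; it holds exactly when R ⊆ identity. Here R ⊄ identity — not valid.
(C) Box q -> Dia q is axiom D, which corresponds to seriality. R is serial — valid.
(D) Dia Box q -> Box q is the dual of axiom 5, which corresponds to the euclidean property. R is not euclidean — not valid.
(E) axiom 4: valid iff R is transitive. R is not transitive — not valid.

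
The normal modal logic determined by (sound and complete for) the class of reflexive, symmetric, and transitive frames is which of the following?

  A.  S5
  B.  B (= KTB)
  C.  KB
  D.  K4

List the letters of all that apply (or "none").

(A) S5 is determined by exactly this class.
(B) B (= KTB) is determined by the class of reflexive and symmetric frames.
(C) KB is determined by the class of symmetric frames.
(D) K4 is determined by the class of transitive frames.

A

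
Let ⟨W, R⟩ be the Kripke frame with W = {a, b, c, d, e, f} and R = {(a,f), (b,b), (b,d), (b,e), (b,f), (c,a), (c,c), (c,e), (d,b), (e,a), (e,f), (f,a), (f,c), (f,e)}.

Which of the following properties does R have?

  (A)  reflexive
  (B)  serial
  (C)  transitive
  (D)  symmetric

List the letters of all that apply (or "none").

(A) not reflexive: not a R a.
(B) serial: every world has an R-successor.
(C) not transitive: a R f and f R a but not a R a.
(D) not symmetric: b R e but not e R b.

B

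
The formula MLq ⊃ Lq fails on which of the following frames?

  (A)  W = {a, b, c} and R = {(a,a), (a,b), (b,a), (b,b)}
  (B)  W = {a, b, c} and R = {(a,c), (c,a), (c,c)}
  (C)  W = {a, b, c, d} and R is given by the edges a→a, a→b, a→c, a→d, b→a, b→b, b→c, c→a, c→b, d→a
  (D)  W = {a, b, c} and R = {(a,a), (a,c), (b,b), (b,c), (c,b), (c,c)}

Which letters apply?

B, C, D

The schema MLq ⊃ Lq is the dual of axiom 5; it is valid on a frame iff R is euclidean.
(A) R is euclidean (any two R-successors of the same world are R-related), so the schema is valid here.
(B) R is not euclidean (c R a and c R a but not a R a), so the schema fails here.
(C) R is not euclidean (a R b and a R d but not b R d), so the schema fails here.
(D) R is not euclidean (a R c and a R a but not c R a), so the schema fails here.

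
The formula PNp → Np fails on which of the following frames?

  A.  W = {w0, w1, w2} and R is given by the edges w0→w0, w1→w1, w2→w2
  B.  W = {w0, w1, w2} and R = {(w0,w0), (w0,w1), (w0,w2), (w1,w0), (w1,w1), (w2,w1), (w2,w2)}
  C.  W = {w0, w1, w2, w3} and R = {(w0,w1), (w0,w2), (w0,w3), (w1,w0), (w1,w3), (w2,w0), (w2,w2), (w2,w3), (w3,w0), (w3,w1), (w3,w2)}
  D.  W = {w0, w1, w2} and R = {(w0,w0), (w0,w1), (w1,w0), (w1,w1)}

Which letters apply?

B, C

The schema PNp → Np is the dual of axiom 5; it is valid on a frame iff R is euclidean.
(A) R is euclidean (any two R-successors of the same world are R-related), so the schema is valid here.
(B) R is not euclidean (w0 R w1 and w0 R w2 but not w1 R w2), so the schema fails here.
(C) R is not euclidean (w0 R w1 and w0 R w2 but not w1 R w2), so the schema fails here.
(D) R is euclidean (any two R-successors of the same world are R-related), so the schema is valid here.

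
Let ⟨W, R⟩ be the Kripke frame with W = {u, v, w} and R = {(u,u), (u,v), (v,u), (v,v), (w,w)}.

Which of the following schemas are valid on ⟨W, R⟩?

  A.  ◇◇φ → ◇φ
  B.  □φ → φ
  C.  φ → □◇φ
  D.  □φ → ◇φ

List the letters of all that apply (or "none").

A, B, C, D

R is reflexive: each world relates to itself.
R is symmetric: every R-edge is matched by its reverse.
R is transitive: R is closed under composition.
R is serial: every world has an R-successor.
(A) ◇◇φ → ◇φ (the dual of axiom 4) characterises the transitive frames. R is transitive — valid.
(B) □φ → φ is axiom T; it is valid on a frame exactly when R is reflexive. R is reflexive, so valid.
(C) φ → □◇φ is axiom B, which corresponds to symmetry. R is symmetric — valid.
(D) □φ → ◇φ is axiom D; it is valid on a frame exactly when R is serial. R is serial, so valid.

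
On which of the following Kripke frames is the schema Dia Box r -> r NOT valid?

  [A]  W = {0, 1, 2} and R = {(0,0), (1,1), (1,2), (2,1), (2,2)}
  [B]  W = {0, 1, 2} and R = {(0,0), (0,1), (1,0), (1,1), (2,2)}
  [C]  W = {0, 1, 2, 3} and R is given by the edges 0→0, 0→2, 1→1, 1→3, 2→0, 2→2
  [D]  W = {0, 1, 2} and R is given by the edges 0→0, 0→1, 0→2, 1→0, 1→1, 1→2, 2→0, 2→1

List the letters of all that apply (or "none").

C

The schema Dia Box r -> r is the dual of axiom B; it is valid on a frame iff R is symmetric.
(A) R is symmetric (every R-edge is matched by its reverse), so the schema is valid here.
(B) R is symmetric (every R-edge is matched by its reverse), so the schema is valid here.
(C) R is not symmetric (1 R 3 but not 3 R 1), so the schema fails here.
(D) R is symmetric (every R-edge is matched by its reverse), so the schema is valid here.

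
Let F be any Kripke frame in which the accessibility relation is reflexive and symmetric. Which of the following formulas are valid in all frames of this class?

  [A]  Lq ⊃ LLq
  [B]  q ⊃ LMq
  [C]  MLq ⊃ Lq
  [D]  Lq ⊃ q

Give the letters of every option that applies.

B, D

Reflexive relations are serial.
(A) axiom 4: valid iff R is transitive. Such an R need not be transitive — not valid.
(B) q ⊃ LMq is axiom B, which corresponds to symmetry. Every such R is symmetric — valid.
(C) MLq ⊃ Lq is the dual of axiom 5; it is valid on a frame exactly when R is euclidean. Such an R need not be euclidean, so not valid.
(D) axiom T: valid iff R is reflexive. Every such R is reflexive — valid.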